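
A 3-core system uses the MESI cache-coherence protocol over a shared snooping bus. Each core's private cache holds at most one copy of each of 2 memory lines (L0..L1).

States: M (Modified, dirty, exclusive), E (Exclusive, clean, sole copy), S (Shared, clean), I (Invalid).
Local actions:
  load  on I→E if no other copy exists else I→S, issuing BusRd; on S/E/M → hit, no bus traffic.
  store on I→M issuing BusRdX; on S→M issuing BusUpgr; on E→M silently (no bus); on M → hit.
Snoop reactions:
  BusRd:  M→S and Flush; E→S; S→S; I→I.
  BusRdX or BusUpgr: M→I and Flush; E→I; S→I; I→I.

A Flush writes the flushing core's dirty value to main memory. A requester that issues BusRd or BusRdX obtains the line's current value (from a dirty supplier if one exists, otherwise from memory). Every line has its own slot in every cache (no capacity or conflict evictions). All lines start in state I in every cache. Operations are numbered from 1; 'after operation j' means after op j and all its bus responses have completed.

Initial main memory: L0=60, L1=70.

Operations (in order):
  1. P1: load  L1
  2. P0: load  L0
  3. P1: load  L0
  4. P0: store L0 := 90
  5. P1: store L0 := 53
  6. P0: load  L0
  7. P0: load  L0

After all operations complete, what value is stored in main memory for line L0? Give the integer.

memory[L0] = 53

1. P1: load  L1  bus=[BusRd]  L1: P0=I P1=E P2=I  mem[L1]=70
2. P0: load  L0  bus=[BusRd]  L0: P0=E P1=I P2=I  mem[L0]=60
3. P1: load  L0  bus=[BusRd]  L0: P0=S P1=S P2=I  mem[L0]=60
4. P0: store L0 := 90  bus=[BusUpgr]  L0: P0=M P1=I P2=I  mem[L0]=60
5. P1: store L0 := 53  bus=[BusRdX,Flush]  L0: P0=I P1=M P2=I  mem[L0]=90
6. P0: load  L0  bus=[BusRd,Flush]  L0: P0=S P1=S P2=I  mem[L0]=53
7. P0: load  L0  bus=[-]  L0: P0=S P1=S P2=I  mem[L0]=53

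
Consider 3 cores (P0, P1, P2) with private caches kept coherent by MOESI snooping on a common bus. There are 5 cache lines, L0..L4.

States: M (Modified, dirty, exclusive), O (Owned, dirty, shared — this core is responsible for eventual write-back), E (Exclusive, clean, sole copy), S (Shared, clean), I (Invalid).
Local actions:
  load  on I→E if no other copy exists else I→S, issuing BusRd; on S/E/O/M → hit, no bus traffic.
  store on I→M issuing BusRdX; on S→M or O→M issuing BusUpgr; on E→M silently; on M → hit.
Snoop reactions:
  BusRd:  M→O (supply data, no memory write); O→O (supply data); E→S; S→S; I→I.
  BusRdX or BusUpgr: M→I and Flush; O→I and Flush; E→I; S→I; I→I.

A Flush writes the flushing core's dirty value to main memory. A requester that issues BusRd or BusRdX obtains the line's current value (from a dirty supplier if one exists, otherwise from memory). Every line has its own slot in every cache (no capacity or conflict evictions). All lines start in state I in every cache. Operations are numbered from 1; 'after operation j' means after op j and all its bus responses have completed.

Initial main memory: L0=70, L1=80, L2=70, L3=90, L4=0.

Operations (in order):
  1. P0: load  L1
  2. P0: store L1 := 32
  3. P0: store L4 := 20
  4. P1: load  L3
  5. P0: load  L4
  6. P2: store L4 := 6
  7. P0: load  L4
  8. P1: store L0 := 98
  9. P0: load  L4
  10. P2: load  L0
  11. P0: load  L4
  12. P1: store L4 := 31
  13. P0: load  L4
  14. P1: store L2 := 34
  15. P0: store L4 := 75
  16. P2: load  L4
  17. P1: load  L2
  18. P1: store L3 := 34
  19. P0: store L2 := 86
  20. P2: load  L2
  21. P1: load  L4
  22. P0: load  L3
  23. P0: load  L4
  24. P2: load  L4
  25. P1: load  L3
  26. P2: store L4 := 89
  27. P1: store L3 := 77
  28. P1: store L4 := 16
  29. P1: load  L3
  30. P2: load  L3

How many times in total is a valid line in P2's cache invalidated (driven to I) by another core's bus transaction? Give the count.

  op1 P0: load  L1 → E/I/I on L1; bus BusRd; mem=80
  op2 P0: store L1 := 32 → M/I/I on L1; bus (none); mem=80
  op3 P0: store L4 := 20 → M/I/I on L4; bus BusRdX; mem=0
  op4 P1: load  L3 → I/E/I on L3; bus BusRd; mem=90
  op5 P0: load  L4 → M/I/I on L4; bus (none); mem=0
  op6 P2: store L4 := 6 → I/I/M on L4; bus BusRdX Flush; mem=20
  op7 P0: load  L4 → S/I/O on L4; bus BusRd; mem=20
  op8 P1: store L0 := 98 → I/M/I on L0; bus BusRdX; mem=70
  op9 P0: load  L4 → S/I/O on L4; bus (none); mem=20
  op10 P2: load  L0 → I/O/S on L0; bus BusRd; mem=70
  op11 P0: load  L4 → S/I/O on L4; bus (none); mem=20
  op12 P1: store L4 := 31 → I/M/I on L4; bus BusRdX Flush; mem=6
  op13 P0: load  L4 → S/O/I on L4; bus BusRd; mem=6
  op14 P1: store L2 := 34 → I/M/I on L2; bus BusRdX; mem=70
  op15 P0: store L4 := 75 → M/I/I on L4; bus BusUpgr Flush; mem=31
  op16 P2: load  L4 → O/I/S on L4; bus BusRd; mem=31
  op17 P1: load  L2 → I/M/I on L2; bus (none); mem=70
  op18 P1: store L3 := 34 → I/M/I on L3; bus (none); mem=90
  op19 P0: store L2 := 86 → M/I/I on L2; bus BusRdX Flush; mem=34
  op20 P2: load  L2 → O/I/S on L2; bus BusRd; mem=34
  op21 P1: load  L4 → O/S/S on L4; bus BusRd; mem=31
  op22 P0: load  L3 → S/O/I on L3; bus BusRd; mem=90
  op23 P0: load  L4 → O/S/S on L4; bus (none); mem=31
  op24 P2: load  L4 → O/S/S on L4; bus (none); mem=31
  op25 P1: load  L3 → S/O/I on L3; bus (none); mem=90
  op26 P2: store L4 := 89 → I/I/M on L4; bus BusUpgr Flush; mem=75
  op27 P1: store L3 := 77 → I/M/I on L3; bus BusUpgr; mem=90
  op28 P1: store L4 := 16 → I/M/I on L4; bus BusRdX Flush; mem=89
  op29 P1: load  L3 → I/M/I on L3; bus (none); mem=90
  op30 P2: load  L3 → I/O/S on L3; bus BusRd; mem=90

invalidations = 2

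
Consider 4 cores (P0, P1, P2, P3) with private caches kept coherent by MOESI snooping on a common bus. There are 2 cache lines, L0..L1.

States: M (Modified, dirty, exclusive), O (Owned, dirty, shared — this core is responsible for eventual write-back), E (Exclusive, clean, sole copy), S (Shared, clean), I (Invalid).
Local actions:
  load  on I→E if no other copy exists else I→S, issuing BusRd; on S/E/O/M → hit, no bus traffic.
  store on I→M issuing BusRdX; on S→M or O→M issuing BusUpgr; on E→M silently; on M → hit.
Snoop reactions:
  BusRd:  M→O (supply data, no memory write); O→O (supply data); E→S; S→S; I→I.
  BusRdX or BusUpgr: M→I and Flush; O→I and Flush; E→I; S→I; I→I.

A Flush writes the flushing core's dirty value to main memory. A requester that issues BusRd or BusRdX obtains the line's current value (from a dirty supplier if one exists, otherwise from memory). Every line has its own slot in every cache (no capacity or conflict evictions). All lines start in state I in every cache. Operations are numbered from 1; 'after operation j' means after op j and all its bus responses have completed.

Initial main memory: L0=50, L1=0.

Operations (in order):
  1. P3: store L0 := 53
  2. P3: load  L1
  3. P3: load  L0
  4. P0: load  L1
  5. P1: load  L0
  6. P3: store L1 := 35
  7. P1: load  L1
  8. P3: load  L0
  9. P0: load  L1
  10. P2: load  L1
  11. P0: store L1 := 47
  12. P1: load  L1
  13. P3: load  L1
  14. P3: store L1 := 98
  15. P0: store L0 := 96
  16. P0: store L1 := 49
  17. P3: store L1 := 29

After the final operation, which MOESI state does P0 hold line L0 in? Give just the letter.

  op1 P3: store L0 := 53 → I/I/I/M on L0; bus BusRdX; mem=50
  op2 P3: load  L1 → I/I/I/E on L1; bus BusRd; mem=0
  op3 P3: load  L0 → I/I/I/M on L0; bus (none); mem=50
  op4 P0: load  L1 → S/I/I/S on L1; bus BusRd; mem=0
  op5 P1: load  L0 → I/S/I/O on L0; bus BusRd; mem=50
  op6 P3: store L1 := 35 → I/I/I/M on L1; bus BusUpgr; mem=0
  op7 P1: load  L1 → I/S/I/O on L1; bus BusRd; mem=0
  op8 P3: load  L0 → I/S/I/O on L0; bus (none); mem=50
  op9 P0: load  L1 → S/S/I/O on L1; bus BusRd; mem=0
  op10 P2: load  L1 → S/S/S/O on L1; bus BusRd; mem=0
  op11 P0: store L1 := 47 → M/I/I/I on L1; bus BusUpgr Flush; mem=35
  op12 P1: load  L1 → O/S/I/I on L1; bus BusRd; mem=35
  op13 P3: load  L1 → O/S/I/S on L1; bus BusRd; mem=35
  op14 P3: store L1 := 98 → I/I/I/M on L1; bus BusUpgr Flush; mem=47
  op15 P0: store L0 := 96 → M/I/I/I on L0; bus BusRdX Flush; mem=53
  op16 P0: store L1 := 49 → M/I/I/I on L1; bus BusRdX Flush; mem=98
  op17 P3: store L1 := 29 → I/I/I/M on L1; bus BusRdX Flush; mem=49

state = M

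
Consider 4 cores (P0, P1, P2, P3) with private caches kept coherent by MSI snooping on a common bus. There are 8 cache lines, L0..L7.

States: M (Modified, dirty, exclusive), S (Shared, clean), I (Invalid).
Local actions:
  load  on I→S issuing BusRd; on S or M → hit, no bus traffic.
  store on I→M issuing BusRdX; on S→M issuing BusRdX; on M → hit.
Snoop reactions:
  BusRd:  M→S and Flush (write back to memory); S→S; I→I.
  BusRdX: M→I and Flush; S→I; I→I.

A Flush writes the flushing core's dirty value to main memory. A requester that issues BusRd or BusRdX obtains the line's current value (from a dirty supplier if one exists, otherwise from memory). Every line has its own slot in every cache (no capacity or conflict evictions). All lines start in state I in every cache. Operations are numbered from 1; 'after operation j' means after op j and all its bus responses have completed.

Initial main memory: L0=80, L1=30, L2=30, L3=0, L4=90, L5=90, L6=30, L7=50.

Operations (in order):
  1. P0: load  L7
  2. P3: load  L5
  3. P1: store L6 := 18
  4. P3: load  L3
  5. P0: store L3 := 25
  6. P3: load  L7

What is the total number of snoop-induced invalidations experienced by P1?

[1] P0: load  L7 | P0:S(50), P1:I, P2:I, P3:I | bus: BusRd
[2] P3: load  L5 | P0:I, P1:I, P2:I, P3:S(90) | bus: BusRd
[3] P1: store L6 := 18 | P0:I, P1:M(18), P2:I, P3:I | bus: BusRdX
[4] P3: load  L3 | P0:I, P1:I, P2:I, P3:S(0) | bus: BusRd
[5] P0: store L3 := 25 | P0:M(25), P1:I, P2:I, P3:I | bus: BusRdX
[6] P3: load  L7 | P0:S(50), P1:I, P2:I, P3:S(50) | bus: BusRd

invalidations = 0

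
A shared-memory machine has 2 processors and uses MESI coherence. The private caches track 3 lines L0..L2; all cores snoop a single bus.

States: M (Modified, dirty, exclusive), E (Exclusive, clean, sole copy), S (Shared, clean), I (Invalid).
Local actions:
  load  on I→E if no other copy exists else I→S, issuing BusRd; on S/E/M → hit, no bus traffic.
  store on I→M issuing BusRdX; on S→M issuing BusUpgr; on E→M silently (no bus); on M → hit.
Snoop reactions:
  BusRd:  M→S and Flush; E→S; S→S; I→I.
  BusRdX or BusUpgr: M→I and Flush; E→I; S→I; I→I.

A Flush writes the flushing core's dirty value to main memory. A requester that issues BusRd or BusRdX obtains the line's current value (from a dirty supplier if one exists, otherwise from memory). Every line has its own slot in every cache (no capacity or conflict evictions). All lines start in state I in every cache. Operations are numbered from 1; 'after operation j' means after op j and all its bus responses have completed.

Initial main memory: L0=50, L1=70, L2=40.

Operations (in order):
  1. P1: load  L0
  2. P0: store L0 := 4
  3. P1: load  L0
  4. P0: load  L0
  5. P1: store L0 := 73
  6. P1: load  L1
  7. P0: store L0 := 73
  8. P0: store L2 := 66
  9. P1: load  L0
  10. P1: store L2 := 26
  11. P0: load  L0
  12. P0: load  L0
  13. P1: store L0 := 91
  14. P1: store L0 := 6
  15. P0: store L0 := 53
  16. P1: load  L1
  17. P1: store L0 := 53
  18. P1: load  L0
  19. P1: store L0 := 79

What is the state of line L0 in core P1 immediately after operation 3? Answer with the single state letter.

1. P1: load  L0  bus=[BusRd]  L0: P0=I P1=E  mem[L0]=50
2. P0: store L0 := 4  bus=[BusRdX]  L0: P0=M P1=I  mem[L0]=50
3. P1: load  L0  bus=[BusRd,Flush]  L0: P0=S P1=S  mem[L0]=4
4. P0: load  L0  bus=[-]  L0: P0=S P1=S  mem[L0]=4
5. P1: store L0 := 73  bus=[BusUpgr]  L0: P0=I P1=M  mem[L0]=4
6. P1: load  L1  bus=[BusRd]  L1: P0=I P1=E  mem[L1]=70
7. P0: store L0 := 73  bus=[BusRdX,Flush]  L0: P0=M P1=I  mem[L0]=73
8. P0: store L2 := 66  bus=[BusRdX]  L2: P0=M P1=I  mem[L2]=40
9. P1: load  L0  bus=[BusRd,Flush]  L0: P0=S P1=S  mem[L0]=73
10. P1: store L2 := 26  bus=[BusRdX,Flush]  L2: P0=I P1=M  mem[L2]=66
11. P0: load  L0  bus=[-]  L0: P0=S P1=S  mem[L0]=73
12. P0: load  L0  bus=[-]  L0: P0=S P1=S  mem[L0]=73
13. P1: store L0 := 91  bus=[BusUpgr]  L0: P0=I P1=M  mem[L0]=73
14. P1: store L0 := 6  bus=[-]  L0: P0=I P1=M  mem[L0]=73
15. P0: store L0 := 53  bus=[BusRdX,Flush]  L0: P0=M P1=I  mem[L0]=6
16. P1: load  L1  bus=[-]  L1: P0=I P1=E  mem[L1]=70
17. P1: store L0 := 53  bus=[BusRdX,Flush]  L0: P0=I P1=M  mem[L0]=53
18. P1: load  L0  bus=[-]  L0: P0=I P1=M  mem[L0]=53
19. P1: store L0 := 79  bus=[-]  L0: P0=I P1=M  mem[L0]=53

state = S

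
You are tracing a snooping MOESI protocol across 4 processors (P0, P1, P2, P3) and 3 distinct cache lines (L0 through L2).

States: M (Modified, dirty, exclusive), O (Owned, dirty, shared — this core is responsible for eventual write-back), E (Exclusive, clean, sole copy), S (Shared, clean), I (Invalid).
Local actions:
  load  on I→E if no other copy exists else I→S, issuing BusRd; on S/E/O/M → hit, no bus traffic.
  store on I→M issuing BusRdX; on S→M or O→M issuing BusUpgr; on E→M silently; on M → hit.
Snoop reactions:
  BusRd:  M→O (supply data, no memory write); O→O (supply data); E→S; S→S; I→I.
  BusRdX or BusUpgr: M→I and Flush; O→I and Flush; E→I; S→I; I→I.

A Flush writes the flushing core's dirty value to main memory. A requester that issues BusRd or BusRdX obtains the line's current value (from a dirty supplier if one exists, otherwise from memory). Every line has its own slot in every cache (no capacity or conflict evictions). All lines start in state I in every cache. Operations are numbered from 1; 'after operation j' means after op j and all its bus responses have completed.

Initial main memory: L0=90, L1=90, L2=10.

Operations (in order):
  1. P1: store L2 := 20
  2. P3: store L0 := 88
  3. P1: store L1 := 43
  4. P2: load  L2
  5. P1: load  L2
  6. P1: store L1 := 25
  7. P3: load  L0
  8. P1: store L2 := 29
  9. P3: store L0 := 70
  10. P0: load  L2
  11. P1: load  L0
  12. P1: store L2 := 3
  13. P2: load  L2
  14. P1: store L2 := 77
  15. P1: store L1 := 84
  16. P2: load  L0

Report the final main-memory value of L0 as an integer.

memory[L0] = 90

step 1: P1: store L2 := 20  ⟶  IMII  (L2)  txn=BusRdX  M[L2]=10
step 2: P3: store L0 := 88  ⟶  IIIM  (L0)  txn=BusRdX  M[L0]=90
step 3: P1: store L1 := 43  ⟶  IMII  (L1)  txn=BusRdX  M[L1]=90
step 4: P2: load  L2  ⟶  IOSI  (L2)  txn=BusRd  M[L2]=10
step 5: P1: load  L2  ⟶  IOSI  (L2)  txn=∅  M[L2]=10
step 6: P1: store L1 := 25  ⟶  IMII  (L1)  txn=∅  M[L1]=90
step 7: P3: load  L0  ⟶  IIIM  (L0)  txn=∅  M[L0]=90
step 8: P1: store L2 := 29  ⟶  IMII  (L2)  txn=BusUpgr  M[L2]=10
step 9: P3: store L0 := 70  ⟶  IIIM  (L0)  txn=∅  M[L0]=90
step 10: P0: load  L2  ⟶  SOII  (L2)  txn=BusRd  M[L2]=10
step 11: P1: load  L0  ⟶  ISIO  (L0)  txn=BusRd  M[L0]=90
step 12: P1: store L2 := 3  ⟶  IMII  (L2)  txn=BusUpgr  M[L2]=10
step 13: P2: load  L2  ⟶  IOSI  (L2)  txn=BusRd  M[L2]=10
step 14: P1: store L2 := 77  ⟶  IMII  (L2)  txn=BusUpgr  M[L2]=10
step 15: P1: store L1 := 84  ⟶  IMII  (L1)  txn=∅  M[L1]=90
step 16: P2: load  L0  ⟶  ISSO  (L0)  txn=BusRd  M[L0]=90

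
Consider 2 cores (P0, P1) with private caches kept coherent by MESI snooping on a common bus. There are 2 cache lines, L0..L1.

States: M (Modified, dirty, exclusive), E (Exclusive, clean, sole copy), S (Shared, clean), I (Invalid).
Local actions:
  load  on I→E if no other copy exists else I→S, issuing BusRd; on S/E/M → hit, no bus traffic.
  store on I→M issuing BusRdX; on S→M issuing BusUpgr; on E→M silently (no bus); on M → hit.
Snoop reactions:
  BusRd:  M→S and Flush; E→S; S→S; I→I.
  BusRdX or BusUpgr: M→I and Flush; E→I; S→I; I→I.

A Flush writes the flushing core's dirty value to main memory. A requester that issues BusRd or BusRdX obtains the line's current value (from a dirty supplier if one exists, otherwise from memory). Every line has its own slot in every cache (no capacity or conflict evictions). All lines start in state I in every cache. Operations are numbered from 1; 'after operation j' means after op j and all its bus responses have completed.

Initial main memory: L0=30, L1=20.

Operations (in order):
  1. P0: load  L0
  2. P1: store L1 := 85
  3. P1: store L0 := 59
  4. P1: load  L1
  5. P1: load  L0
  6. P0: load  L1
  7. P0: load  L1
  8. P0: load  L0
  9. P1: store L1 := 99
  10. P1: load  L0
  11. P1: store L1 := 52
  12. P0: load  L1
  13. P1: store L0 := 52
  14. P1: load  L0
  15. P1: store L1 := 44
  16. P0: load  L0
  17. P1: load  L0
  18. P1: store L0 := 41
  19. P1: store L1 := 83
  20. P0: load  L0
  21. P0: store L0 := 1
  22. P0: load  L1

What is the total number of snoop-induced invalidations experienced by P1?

  op1 P0: load  L0 → E/I on L0; bus BusRd; mem=30
  op2 P1: store L1 := 85 → I/M on L1; bus BusRdX; mem=20
  op3 P1: store L0 := 59 → I/M on L0; bus BusRdX; mem=30
  op4 P1: load  L1 → I/M on L1; bus (none); mem=20
  op5 P1: load  L0 → I/M on L0; bus (none); mem=30
  op6 P0: load  L1 → S/S on L1; bus BusRd Flush; mem=85
  op7 P0: load  L1 → S/S on L1; bus (none); mem=85
  op8 P0: load  L0 → S/S on L0; bus BusRd Flush; mem=59
  op9 P1: store L1 := 99 → I/M on L1; bus BusUpgr; mem=85
  op10 P1: load  L0 → S/S on L0; bus (none); mem=59
  op11 P1: store L1 := 52 → I/M on L1; bus (none); mem=85
  op12 P0: load  L1 → S/S on L1; bus BusRd Flush; mem=52
  op13 P1: store L0 := 52 → I/M on L0; bus BusUpgr; mem=59
  op14 P1: load  L0 → I/M on L0; bus (none); mem=59
  op15 P1: store L1 := 44 → I/M on L1; bus BusUpgr; mem=52
  op16 P0: load  L0 → S/S on L0; bus BusRd Flush; mem=52
  op17 P1: load  L0 → S/S on L0; bus (none); mem=52
  op18 P1: store L0 := 41 → I/M on L0; bus BusUpgr; mem=52
  op19 P1: store L1 := 83 → I/M on L1; bus (none); mem=52
  op20 P0: load  L0 → S/S on L0; bus BusRd Flush; mem=41
  op21 P0: store L0 := 1 → M/I on L0; bus BusUpgr; mem=41
  op22 P0: load  L1 → S/S on L1; bus BusRd Flush; mem=83

invalidations = 1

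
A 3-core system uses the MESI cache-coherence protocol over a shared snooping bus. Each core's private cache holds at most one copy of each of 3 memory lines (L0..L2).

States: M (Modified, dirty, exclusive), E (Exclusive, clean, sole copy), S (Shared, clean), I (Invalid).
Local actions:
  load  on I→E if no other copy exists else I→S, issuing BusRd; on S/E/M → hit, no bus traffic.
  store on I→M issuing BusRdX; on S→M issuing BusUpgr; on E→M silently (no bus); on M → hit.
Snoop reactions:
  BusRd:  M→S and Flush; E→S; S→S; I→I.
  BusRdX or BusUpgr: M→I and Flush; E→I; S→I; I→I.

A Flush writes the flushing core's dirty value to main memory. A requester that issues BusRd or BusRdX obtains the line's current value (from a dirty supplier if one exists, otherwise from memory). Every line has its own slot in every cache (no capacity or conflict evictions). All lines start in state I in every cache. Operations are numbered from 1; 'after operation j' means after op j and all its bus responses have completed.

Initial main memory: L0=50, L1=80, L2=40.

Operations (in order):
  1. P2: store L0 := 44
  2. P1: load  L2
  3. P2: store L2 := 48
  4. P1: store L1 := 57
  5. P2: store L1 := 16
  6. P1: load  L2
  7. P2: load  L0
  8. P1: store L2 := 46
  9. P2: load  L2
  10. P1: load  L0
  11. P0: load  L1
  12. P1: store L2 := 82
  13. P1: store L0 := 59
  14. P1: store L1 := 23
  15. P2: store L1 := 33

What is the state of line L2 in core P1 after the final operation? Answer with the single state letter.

state = M

  op1 P2: store L0 := 44 → I/I/M on L0; bus BusRdX; mem=50
  op2 P1: load  L2 → I/E/I on L2; bus BusRd; mem=40
  op3 P2: store L2 := 48 → I/I/M on L2; bus BusRdX; mem=40
  op4 P1: store L1 := 57 → I/M/I on L1; bus BusRdX; mem=80
  op5 P2: store L1 := 16 → I/I/M on L1; bus BusRdX Flush; mem=57
  op6 P1: load  L2 → I/S/S on L2; bus BusRd Flush; mem=48
  op7 P2: load  L0 → I/I/M on L0; bus (none); mem=50
  op8 P1: store L2 := 46 → I/M/I on L2; bus BusUpgr; mem=48
  op9 P2: load  L2 → I/S/S on L2; bus BusRd Flush; mem=46
  op10 P1: load  L0 → I/S/S on L0; bus BusRd Flush; mem=44
  op11 P0: load  L1 → S/I/S on L1; bus BusRd Flush; mem=16
  op12 P1: store L2 := 82 → I/M/I on L2; bus BusUpgr; mem=46
  op13 P1: store L0 := 59 → I/M/I on L0; bus BusUpgr; mem=44
  op14 P1: store L1 := 23 → I/M/I on L1; bus BusRdX; mem=16
  op15 P2: store L1 := 33 → I/I/M on L1; bus BusRdX Flush; mem=23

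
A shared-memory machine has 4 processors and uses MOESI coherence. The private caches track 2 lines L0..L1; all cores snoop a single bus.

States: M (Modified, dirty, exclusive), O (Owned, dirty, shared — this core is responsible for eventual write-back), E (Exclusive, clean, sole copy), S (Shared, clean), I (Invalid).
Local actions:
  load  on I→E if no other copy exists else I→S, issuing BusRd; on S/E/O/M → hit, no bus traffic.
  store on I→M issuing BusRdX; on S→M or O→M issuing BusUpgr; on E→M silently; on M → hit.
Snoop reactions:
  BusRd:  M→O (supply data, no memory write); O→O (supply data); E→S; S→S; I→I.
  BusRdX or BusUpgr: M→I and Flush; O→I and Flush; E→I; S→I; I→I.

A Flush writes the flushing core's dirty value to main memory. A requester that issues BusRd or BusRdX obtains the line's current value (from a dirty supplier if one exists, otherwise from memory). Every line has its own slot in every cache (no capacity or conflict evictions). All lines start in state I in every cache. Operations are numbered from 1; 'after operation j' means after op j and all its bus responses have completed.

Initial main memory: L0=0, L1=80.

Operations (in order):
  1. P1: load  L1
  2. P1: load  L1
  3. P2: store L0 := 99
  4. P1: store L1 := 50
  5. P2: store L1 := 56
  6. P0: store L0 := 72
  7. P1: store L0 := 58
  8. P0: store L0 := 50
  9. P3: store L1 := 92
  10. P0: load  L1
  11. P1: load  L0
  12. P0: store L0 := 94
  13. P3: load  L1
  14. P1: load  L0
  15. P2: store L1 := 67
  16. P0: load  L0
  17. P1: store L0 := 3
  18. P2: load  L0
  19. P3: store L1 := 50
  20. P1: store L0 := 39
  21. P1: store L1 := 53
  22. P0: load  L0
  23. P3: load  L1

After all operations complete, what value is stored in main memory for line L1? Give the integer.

memory[L1] = 50

1. P1: load  L1  bus=[BusRd]  L1: P0=I P1=E P2=I P3=I  mem[L1]=80
2. P1: load  L1  bus=[-]  L1: P0=I P1=E P2=I P3=I  mem[L1]=80
3. P2: store L0 := 99  bus=[BusRdX]  L0: P0=I P1=I P2=M P3=I  mem[L0]=0
4. P1: store L1 := 50  bus=[-]  L1: P0=I P1=M P2=I P3=I  mem[L1]=80
5. P2: store L1 := 56  bus=[BusRdX,Flush]  L1: P0=I P1=I P2=M P3=I  mem[L1]=50
6. P0: store L0 := 72  bus=[BusRdX,Flush]  L0: P0=M P1=I P2=I P3=I  mem[L0]=99
7. P1: store L0 := 58  bus=[BusRdX,Flush]  L0: P0=I P1=M P2=I P3=I  mem[L0]=72
8. P0: store L0 := 50  bus=[BusRdX,Flush]  L0: P0=M P1=I P2=I P3=I  mem[L0]=58
9. P3: store L1 := 92  bus=[BusRdX,Flush]  L1: P0=I P1=I P2=I P3=M  mem[L1]=56
10. P0: load  L1  bus=[BusRd]  L1: P0=S P1=I P2=I P3=O  mem[L1]=56
11. P1: load  L0  bus=[BusRd]  L0: P0=O P1=S P2=I P3=I  mem[L0]=58
12. P0: store L0 := 94  bus=[BusUpgr]  L0: P0=M P1=I P2=I P3=I  mem[L0]=58
13. P3: load  L1  bus=[-]  L1: P0=S P1=I P2=I P3=O  mem[L1]=56
14. P1: load  L0  bus=[BusRd]  L0: P0=O P1=S P2=I P3=I  mem[L0]=58
15. P2: store L1 := 67  bus=[BusRdX,Flush]  L1: P0=I P1=I P2=M P3=I  mem[L1]=92
16. P0: load  L0  bus=[-]  L0: P0=O P1=S P2=I P3=I  mem[L0]=58
17. P1: store L0 := 3  bus=[BusUpgr,Flush]  L0: P0=I P1=M P2=I P3=I  mem[L0]=94
18. P2: load  L0  bus=[BusRd]  L0: P0=I P1=O P2=S P3=I  mem[L0]=94
19. P3: store L1 := 50  bus=[BusRdX,Flush]  L1: P0=I P1=I P2=I P3=M  mem[L1]=67
20. P1: store L0 := 39  bus=[BusUpgr]  L0: P0=I P1=M P2=I P3=I  mem[L0]=94
21. P1: store L1 := 53  bus=[BusRdX,Flush]  L1: P0=I P1=M P2=I P3=I  mem[L1]=50
22. P0: load  L0  bus=[BusRd]  L0: P0=S P1=O P2=I P3=I  mem[L0]=94
23. P3: load  L1  bus=[BusRd]  L1: P0=I P1=O P2=I P3=S  mem[L1]=50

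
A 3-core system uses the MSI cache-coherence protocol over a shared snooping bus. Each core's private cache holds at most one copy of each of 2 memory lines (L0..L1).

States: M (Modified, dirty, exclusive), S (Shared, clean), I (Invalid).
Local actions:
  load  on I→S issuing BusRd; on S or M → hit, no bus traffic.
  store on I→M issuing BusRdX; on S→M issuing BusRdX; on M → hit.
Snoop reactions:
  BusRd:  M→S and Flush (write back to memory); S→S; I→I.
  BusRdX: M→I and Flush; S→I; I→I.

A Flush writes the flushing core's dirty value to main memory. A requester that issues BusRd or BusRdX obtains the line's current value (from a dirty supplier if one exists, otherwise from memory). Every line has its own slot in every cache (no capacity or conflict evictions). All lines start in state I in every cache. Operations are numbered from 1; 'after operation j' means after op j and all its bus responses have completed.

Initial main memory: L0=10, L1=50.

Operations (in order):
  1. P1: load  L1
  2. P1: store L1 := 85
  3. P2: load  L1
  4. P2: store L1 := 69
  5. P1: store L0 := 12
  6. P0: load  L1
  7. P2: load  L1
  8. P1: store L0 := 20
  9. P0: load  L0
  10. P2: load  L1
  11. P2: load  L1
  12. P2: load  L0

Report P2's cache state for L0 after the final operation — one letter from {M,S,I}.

step 1: P1: load  L1  ⟶  ISI  (L1)  txn=BusRd  M[L1]=50
step 2: P1: store L1 := 85  ⟶  IMI  (L1)  txn=BusRdX  M[L1]=50
step 3: P2: load  L1  ⟶  ISS  (L1)  txn=BusRd+Flush  M[L1]=85
step 4: P2: store L1 := 69  ⟶  IIM  (L1)  txn=BusRdX  M[L1]=85
step 5: P1: store L0 := 12  ⟶  IMI  (L0)  txn=BusRdX  M[L0]=10
step 6: P0: load  L1  ⟶  SIS  (L1)  txn=BusRd+Flush  M[L1]=69
step 7: P2: load  L1  ⟶  SIS  (L1)  txn=∅  M[L1]=69
step 8: P1: store L0 := 20  ⟶  IMI  (L0)  txn=∅  M[L0]=10
step 9: P0: load  L0  ⟶  SSI  (L0)  txn=BusRd+Flush  M[L0]=20
step 10: P2: load  L1  ⟶  SIS  (L1)  txn=∅  M[L1]=69
step 11: P2: load  L1  ⟶  SIS  (L1)  txn=∅  M[L1]=69
step 12: P2: load  L0  ⟶  SSS  (L0)  txn=BusRd  M[L0]=20

state = S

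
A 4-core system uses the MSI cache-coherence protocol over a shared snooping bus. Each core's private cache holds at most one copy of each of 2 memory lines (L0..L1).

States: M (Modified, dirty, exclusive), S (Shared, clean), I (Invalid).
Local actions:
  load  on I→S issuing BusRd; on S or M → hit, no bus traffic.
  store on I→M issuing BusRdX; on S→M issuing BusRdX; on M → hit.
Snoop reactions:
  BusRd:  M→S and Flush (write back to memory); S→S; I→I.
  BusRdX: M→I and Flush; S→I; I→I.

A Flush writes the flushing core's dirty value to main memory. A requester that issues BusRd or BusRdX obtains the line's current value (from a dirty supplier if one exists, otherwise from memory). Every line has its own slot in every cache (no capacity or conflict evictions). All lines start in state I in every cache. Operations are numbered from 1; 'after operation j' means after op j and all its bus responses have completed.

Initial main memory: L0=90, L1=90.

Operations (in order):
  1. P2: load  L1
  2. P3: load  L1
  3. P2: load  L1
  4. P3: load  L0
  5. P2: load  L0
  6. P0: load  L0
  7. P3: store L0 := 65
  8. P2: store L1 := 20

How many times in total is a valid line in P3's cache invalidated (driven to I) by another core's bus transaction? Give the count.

  op1 P2: load  L1 → I/I/S/I on L1; bus BusRd; mem=90
  op2 P3: load  L1 → I/I/S/S on L1; bus BusRd; mem=90
  op3 P2: load  L1 → I/I/S/S on L1; bus (none); mem=90
  op4 P3: load  L0 → I/I/I/S on L0; bus BusRd; mem=90
  op5 P2: load  L0 → I/I/S/S on L0; bus BusRd; mem=90
  op6 P0: load  L0 → S/I/S/S on L0; bus BusRd; mem=90
  op7 P3: store L0 := 65 → I/I/I/M on L0; bus BusRdX; mem=90
  op8 P2: store L1 := 20 → I/I/M/I on L1; bus BusRdX; mem=90

invalidations = 1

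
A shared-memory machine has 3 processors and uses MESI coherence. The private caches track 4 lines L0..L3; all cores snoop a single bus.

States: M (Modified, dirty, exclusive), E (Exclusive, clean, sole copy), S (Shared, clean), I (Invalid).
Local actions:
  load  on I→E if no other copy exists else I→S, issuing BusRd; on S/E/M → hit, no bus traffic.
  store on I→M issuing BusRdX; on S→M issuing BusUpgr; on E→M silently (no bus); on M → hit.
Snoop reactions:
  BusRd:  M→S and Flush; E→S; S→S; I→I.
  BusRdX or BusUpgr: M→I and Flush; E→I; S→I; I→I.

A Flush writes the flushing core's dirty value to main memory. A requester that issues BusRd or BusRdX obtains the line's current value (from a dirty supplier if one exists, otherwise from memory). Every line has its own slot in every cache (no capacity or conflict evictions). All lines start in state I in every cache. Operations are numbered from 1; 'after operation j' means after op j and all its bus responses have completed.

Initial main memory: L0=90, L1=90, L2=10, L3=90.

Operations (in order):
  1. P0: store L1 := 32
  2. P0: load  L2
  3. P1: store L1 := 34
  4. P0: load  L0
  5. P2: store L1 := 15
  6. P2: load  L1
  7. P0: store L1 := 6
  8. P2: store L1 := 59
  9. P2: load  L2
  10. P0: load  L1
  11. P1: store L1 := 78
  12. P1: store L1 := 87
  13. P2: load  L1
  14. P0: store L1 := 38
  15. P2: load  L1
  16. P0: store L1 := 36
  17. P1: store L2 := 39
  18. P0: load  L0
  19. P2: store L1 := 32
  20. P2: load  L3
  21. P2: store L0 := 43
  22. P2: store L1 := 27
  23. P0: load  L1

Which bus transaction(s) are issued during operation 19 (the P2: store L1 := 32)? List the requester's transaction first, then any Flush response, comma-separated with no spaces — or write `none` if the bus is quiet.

  op1 P0: store L1 := 32 → M/I/I on L1; bus BusRdX; mem=90
  op2 P0: load  L2 → E/I/I on L2; bus BusRd; mem=10
  op3 P1: store L1 := 34 → I/M/I on L1; bus BusRdX Flush; mem=32
  op4 P0: load  L0 → E/I/I on L0; bus BusRd; mem=90
  op5 P2: store L1 := 15 → I/I/M on L1; bus BusRdX Flush; mem=34
  op6 P2: load  L1 → I/I/M on L1; bus (none); mem=34
  op7 P0: store L1 := 6 → M/I/I on L1; bus BusRdX Flush; mem=15
  op8 P2: store L1 := 59 → I/I/M on L1; bus BusRdX Flush; mem=6
  op9 P2: load  L2 → S/I/S on L2; bus BusRd; mem=10
  op10 P0: load  L1 → S/I/S on L1; bus BusRd Flush; mem=59
  op11 P1: store L1 := 78 → I/M/I on L1; bus BusRdX; mem=59
  op12 P1: store L1 := 87 → I/M/I on L1; bus (none); mem=59
  op13 P2: load  L1 → I/S/S on L1; bus BusRd Flush; mem=87
  op14 P0: store L1 := 38 → M/I/I on L1; bus BusRdX; mem=87
  op15 P2: load  L1 → S/I/S on L1; bus BusRd Flush; mem=38
  op16 P0: store L1 := 36 → M/I/I on L1; bus BusUpgr; mem=38
  op17 P1: store L2 := 39 → I/M/I on L2; bus BusRdX; mem=10
  op18 P0: load  L0 → E/I/I on L0; bus (none); mem=90
  op19 P2: store L1 := 32 → I/I/M on L1; bus BusRdX Flush; mem=36
  op20 P2: load  L3 → I/I/E on L3; bus BusRd; mem=90
  op21 P2: store L0 := 43 → I/I/M on L0; bus BusRdX; mem=90
  op22 P2: store L1 := 27 → I/I/M on L1; bus (none); mem=36
  op23 P0: load  L1 → S/I/S on L1; bus BusRd Flush; mem=27

bus = BusRdX,Flush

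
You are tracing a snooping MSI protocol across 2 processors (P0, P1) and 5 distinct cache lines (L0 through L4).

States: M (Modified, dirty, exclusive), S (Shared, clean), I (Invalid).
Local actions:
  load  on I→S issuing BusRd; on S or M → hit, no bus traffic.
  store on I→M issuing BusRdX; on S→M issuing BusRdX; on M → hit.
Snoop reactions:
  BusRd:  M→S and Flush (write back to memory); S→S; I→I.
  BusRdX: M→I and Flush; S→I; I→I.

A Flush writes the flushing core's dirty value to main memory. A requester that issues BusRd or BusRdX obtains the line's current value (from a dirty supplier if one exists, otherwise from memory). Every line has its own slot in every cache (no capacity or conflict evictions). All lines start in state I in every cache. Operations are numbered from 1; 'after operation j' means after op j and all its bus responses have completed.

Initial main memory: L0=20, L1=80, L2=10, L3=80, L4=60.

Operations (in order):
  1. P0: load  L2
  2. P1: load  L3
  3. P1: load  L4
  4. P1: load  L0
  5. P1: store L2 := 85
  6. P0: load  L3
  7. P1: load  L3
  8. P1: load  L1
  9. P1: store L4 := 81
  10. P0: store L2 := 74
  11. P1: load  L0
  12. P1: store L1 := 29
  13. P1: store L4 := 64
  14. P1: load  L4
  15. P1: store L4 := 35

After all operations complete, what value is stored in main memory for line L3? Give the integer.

[1] P0: load  L2 | P0:S(10), P1:I | bus: BusRd
[2] P1: load  L3 | P0:I, P1:S(80) | bus: BusRd
[3] P1: load  L4 | P0:I, P1:S(60) | bus: BusRd
[4] P1: load  L0 | P0:I, P1:S(20) | bus: BusRd
[5] P1: store L2 := 85 | P0:I, P1:M(85) | bus: BusRdX
[6] P0: load  L3 | P0:S(80), P1:S(80) | bus: BusRd
[7] P1: load  L3 | P0:S(80), P1:S(80) | bus: none
[8] P1: load  L1 | P0:I, P1:S(80) | bus: BusRd
[9] P1: store L4 := 81 | P0:I, P1:M(81) | bus: BusRdX
[10] P0: store L2 := 74 | P0:M(74), P1:I | bus: BusRdX,Flush
[11] P1: load  L0 | P0:I, P1:S(20) | bus: none
[12] P1: store L1 := 29 | P0:I, P1:M(29) | bus: BusRdX
[13] P1: store L4 := 64 | P0:I, P1:M(64) | bus: none
[14] P1: load  L4 | P0:I, P1:M(64) | bus: none
[15] P1: store L4 := 35 | P0:I, P1:M(35) | bus: none

memory[L3] = 80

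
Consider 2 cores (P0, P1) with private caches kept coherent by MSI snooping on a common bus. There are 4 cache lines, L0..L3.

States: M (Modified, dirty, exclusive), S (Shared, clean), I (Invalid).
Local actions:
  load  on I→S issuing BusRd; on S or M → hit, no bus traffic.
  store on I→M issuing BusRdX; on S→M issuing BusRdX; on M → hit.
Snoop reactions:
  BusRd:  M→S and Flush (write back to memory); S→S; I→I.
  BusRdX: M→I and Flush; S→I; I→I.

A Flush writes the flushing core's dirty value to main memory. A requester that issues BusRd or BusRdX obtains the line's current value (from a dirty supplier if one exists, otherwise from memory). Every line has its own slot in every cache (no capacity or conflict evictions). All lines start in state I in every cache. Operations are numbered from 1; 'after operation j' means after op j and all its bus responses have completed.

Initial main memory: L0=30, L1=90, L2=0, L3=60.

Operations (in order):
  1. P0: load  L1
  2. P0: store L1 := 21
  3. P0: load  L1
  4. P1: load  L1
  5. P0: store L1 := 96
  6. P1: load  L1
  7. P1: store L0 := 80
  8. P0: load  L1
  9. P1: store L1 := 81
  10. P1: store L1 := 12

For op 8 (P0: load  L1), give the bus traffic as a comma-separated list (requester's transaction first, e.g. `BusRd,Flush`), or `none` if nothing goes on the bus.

bus = none

1. P0: load  L1  bus=[BusRd]  L1: P0=S P1=I  mem[L1]=90
2. P0: store L1 := 21  bus=[BusRdX]  L1: P0=M P1=I  mem[L1]=90
3. P0: load  L1  bus=[-]  L1: P0=M P1=I  mem[L1]=90
4. P1: load  L1  bus=[BusRd,Flush]  L1: P0=S P1=S  mem[L1]=21
5. P0: store L1 := 96  bus=[BusRdX]  L1: P0=M P1=I  mem[L1]=21
6. P1: load  L1  bus=[BusRd,Flush]  L1: P0=S P1=S  mem[L1]=96
7. P1: store L0 := 80  bus=[BusRdX]  L0: P0=I P1=M  mem[L0]=30
8. P0: load  L1  bus=[-]  L1: P0=S P1=S  mem[L1]=96
9. P1: store L1 := 81  bus=[BusRdX]  L1: P0=I P1=M  mem[L1]=96
10. P1: store L1 := 12  bus=[-]  L1: P0=I P1=M  mem[L1]=96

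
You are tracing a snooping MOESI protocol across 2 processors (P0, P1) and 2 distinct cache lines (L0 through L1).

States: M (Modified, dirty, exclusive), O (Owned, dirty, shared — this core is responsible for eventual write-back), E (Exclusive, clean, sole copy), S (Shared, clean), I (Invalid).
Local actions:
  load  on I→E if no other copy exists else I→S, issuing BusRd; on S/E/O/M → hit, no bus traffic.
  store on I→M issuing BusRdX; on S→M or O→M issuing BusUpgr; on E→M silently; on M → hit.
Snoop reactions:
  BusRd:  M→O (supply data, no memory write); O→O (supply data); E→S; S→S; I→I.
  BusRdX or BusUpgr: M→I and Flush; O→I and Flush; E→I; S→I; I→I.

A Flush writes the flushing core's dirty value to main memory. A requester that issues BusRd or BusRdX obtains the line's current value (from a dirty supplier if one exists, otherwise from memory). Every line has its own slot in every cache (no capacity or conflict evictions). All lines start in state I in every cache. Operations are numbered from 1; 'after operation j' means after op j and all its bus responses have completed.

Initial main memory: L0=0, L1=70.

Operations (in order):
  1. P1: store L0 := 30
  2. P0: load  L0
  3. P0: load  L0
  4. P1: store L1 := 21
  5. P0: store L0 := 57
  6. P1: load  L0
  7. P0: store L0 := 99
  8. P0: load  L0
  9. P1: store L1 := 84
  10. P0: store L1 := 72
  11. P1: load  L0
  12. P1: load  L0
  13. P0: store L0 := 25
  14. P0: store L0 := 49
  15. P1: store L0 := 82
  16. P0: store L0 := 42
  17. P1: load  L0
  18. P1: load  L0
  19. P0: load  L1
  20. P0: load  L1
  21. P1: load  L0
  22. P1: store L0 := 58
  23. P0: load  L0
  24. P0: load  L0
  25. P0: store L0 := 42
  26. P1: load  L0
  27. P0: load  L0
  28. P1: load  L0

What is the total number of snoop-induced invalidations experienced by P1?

invalidations = 6

1. P1: store L0 := 30  bus=[BusRdX]  L0: P0=I P1=M  mem[L0]=0
2. P0: load  L0  bus=[BusRd]  L0: P0=S P1=O  mem[L0]=0
3. P0: load  L0  bus=[-]  L0: P0=S P1=O  mem[L0]=0
4. P1: store L1 := 21  bus=[BusRdX]  L1: P0=I P1=M  mem[L1]=70
5. P0: store L0 := 57  bus=[BusUpgr,Flush]  L0: P0=M P1=I  mem[L0]=30
6. P1: load  L0  bus=[BusRd]  L0: P0=O P1=S  mem[L0]=30
7. P0: store L0 := 99  bus=[BusUpgr]  L0: P0=M P1=I  mem[L0]=30
8. P0: load  L0  bus=[-]  L0: P0=M P1=I  mem[L0]=30
9. P1: store L1 := 84  bus=[-]  L1: P0=I P1=M  mem[L1]=70
10. P0: store L1 := 72  bus=[BusRdX,Flush]  L1: P0=M P1=I  mem[L1]=84
11. P1: load  L0  bus=[BusRd]  L0: P0=O P1=S  mem[L0]=30
12. P1: load  L0  bus=[-]  L0: P0=O P1=S  mem[L0]=30
13. P0: store L0 := 25  bus=[BusUpgr]  L0: P0=M P1=I  mem[L0]=30
14. P0: store L0 := 49  bus=[-]  L0: P0=M P1=I  mem[L0]=30
15. P1: store L0 := 82  bus=[BusRdX,Flush]  L0: P0=I P1=M  mem[L0]=49
16. P0: store L0 := 42  bus=[BusRdX,Flush]  L0: P0=M P1=I  mem[L0]=82
17. P1: load  L0  bus=[BusRd]  L0: P0=O P1=S  mem[L0]=82
18. P1: load  L0  bus=[-]  L0: P0=O P1=S  mem[L0]=82
19. P0: load  L1  bus=[-]  L1: P0=M P1=I  mem[L1]=84
20. P0: load  L1  bus=[-]  L1: P0=M P1=I  mem[L1]=84
21. P1: load  L0  bus=[-]  L0: P0=O P1=S  mem[L0]=82
22. P1: store L0 := 58  bus=[BusUpgr,Flush]  L0: P0=I P1=M  mem[L0]=42
23. P0: load  L0  bus=[BusRd]  L0: P0=S P1=O  mem[L0]=42
24. P0: load  L0  bus=[-]  L0: P0=S P1=O  mem[L0]=42
25. P0: store L0 := 42  bus=[BusUpgr,Flush]  L0: P0=M P1=I  mem[L0]=58
26. P1: load  L0  bus=[BusRd]  L0: P0=O P1=S  mem[L0]=58
27. P0: load  L0  bus=[-]  L0: P0=O P1=S  mem[L0]=58
28. P1: load  L0  bus=[-]  L0: P0=O P1=S  mem[L0]=58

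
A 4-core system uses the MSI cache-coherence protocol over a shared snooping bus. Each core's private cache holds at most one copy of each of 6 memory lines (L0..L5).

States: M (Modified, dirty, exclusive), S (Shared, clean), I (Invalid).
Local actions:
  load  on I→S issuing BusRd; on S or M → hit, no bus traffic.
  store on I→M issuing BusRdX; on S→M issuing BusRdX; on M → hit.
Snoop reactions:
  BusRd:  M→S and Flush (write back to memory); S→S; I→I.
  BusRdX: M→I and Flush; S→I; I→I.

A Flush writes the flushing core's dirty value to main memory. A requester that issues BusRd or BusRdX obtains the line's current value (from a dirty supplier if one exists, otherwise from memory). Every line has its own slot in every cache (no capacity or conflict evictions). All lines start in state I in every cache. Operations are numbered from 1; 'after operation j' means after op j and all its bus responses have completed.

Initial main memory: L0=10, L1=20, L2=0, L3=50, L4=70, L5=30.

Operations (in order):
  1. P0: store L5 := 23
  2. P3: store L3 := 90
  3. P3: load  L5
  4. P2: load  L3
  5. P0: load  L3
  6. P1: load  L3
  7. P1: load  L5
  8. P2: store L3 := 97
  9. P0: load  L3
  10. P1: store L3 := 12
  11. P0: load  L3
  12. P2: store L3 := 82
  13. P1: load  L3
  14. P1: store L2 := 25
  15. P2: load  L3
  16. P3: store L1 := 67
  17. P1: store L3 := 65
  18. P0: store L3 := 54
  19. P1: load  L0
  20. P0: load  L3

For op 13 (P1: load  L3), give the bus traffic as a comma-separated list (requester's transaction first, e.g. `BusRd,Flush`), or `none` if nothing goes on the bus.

1. P0: store L5 := 23  bus=[BusRdX]  L5: P0=M P1=I P2=I P3=I  mem[L5]=30
2. P3: store L3 := 90  bus=[BusRdX]  L3: P0=I P1=I P2=I P3=M  mem[L3]=50
3. P3: load  L5  bus=[BusRd,Flush]  L5: P0=S P1=I P2=I P3=S  mem[L5]=23
4. P2: load  L3  bus=[BusRd,Flush]  L3: P0=I P1=I P2=S P3=S  mem[L3]=90
5. P0: load  L3  bus=[BusRd]  L3: P0=S P1=I P2=S P3=S  mem[L3]=90
6. P1: load  L3  bus=[BusRd]  L3: P0=S P1=S P2=S P3=S  mem[L3]=90
7. P1: load  L5  bus=[BusRd]  L5: P0=S P1=S P2=I P3=S  mem[L5]=23
8. P2: store L3 := 97  bus=[BusRdX]  L3: P0=I P1=I P2=M P3=I  mem[L3]=90
9. P0: load  L3  bus=[BusRd,Flush]  L3: P0=S P1=I P2=S P3=I  mem[L3]=97
10. P1: store L3 := 12  bus=[BusRdX]  L3: P0=I P1=M P2=I P3=I  mem[L3]=97
11. P0: load  L3  bus=[BusRd,Flush]  L3: P0=S P1=S P2=I P3=I  mem[L3]=12
12. P2: store L3 := 82  bus=[BusRdX]  L3: P0=I P1=I P2=M P3=I  mem[L3]=12
13. P1: load  L3  bus=[BusRd,Flush]  L3: P0=I P1=S P2=S P3=I  mem[L3]=82
14. P1: store L2 := 25  bus=[BusRdX]  L2: P0=I P1=M P2=I P3=I  mem[L2]=0
15. P2: load  L3  bus=[-]  L3: P0=I P1=S P2=S P3=I  mem[L3]=82
16. P3: store L1 := 67  bus=[BusRdX]  L1: P0=I P1=I P2=I P3=M  mem[L1]=20
17. P1: store L3 := 65  bus=[BusRdX]  L3: P0=I P1=M P2=I P3=I  mem[L3]=82
18. P0: store L3 := 54  bus=[BusRdX,Flush]  L3: P0=M P1=I P2=I P3=I  mem[L3]=65
19. P1: load  L0  bus=[BusRd]  L0: P0=I P1=S P2=I P3=I  mem[L0]=10
20. P0: load  L3  bus=[-]  L3: P0=M P1=I P2=I P3=I  mem[L3]=65

bus = BusRd,Flush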